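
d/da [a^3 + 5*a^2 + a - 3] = 3*a^2 + 10*a + 1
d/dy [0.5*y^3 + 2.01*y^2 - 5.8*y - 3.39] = 1.5*y^2 + 4.02*y - 5.8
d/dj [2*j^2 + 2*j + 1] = 4*j + 2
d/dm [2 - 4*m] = -4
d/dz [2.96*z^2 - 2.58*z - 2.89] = 5.92*z - 2.58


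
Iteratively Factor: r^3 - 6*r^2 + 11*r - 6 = (r - 1)*(r^2 - 5*r + 6) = (r - 3)*(r - 1)*(r - 2)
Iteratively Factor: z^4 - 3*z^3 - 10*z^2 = (z - 5)*(z^3 + 2*z^2) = (z - 5)*(z + 2)*(z^2) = z*(z - 5)*(z + 2)*(z)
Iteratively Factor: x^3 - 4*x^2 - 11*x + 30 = (x + 3)*(x^2 - 7*x + 10) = (x - 5)*(x + 3)*(x - 2)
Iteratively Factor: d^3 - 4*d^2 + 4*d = (d - 2)*(d^2 - 2*d) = (d - 2)^2*(d)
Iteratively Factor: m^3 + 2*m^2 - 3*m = (m)*(m^2 + 2*m - 3) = m*(m - 1)*(m + 3)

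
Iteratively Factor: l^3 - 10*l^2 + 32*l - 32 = (l - 4)*(l^2 - 6*l + 8) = (l - 4)*(l - 2)*(l - 4)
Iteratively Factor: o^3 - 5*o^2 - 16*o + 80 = (o + 4)*(o^2 - 9*o + 20) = (o - 4)*(o + 4)*(o - 5)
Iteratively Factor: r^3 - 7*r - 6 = (r - 3)*(r^2 + 3*r + 2) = (r - 3)*(r + 2)*(r + 1)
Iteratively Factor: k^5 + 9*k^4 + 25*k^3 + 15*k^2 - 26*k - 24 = (k + 4)*(k^4 + 5*k^3 + 5*k^2 - 5*k - 6) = (k + 3)*(k + 4)*(k^3 + 2*k^2 - k - 2) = (k + 1)*(k + 3)*(k + 4)*(k^2 + k - 2) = (k - 1)*(k + 1)*(k + 3)*(k + 4)*(k + 2)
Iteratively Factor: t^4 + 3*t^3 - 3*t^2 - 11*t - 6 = (t + 3)*(t^3 - 3*t - 2) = (t + 1)*(t + 3)*(t^2 - t - 2) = (t + 1)^2*(t + 3)*(t - 2)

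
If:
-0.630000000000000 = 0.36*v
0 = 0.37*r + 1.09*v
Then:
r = 5.16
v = -1.75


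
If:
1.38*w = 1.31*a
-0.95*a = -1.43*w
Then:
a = 0.00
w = 0.00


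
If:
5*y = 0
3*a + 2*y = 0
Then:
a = 0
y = 0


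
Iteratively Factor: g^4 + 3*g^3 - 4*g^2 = (g)*(g^3 + 3*g^2 - 4*g) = g*(g - 1)*(g^2 + 4*g) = g*(g - 1)*(g + 4)*(g)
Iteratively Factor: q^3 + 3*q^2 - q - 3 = (q - 1)*(q^2 + 4*q + 3) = (q - 1)*(q + 3)*(q + 1)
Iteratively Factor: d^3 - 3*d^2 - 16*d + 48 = (d - 4)*(d^2 + d - 12) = (d - 4)*(d + 4)*(d - 3)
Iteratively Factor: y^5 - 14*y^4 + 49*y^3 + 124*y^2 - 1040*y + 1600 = (y + 4)*(y^4 - 18*y^3 + 121*y^2 - 360*y + 400) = (y - 4)*(y + 4)*(y^3 - 14*y^2 + 65*y - 100) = (y - 4)^2*(y + 4)*(y^2 - 10*y + 25) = (y - 5)*(y - 4)^2*(y + 4)*(y - 5)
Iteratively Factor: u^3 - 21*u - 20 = (u - 5)*(u^2 + 5*u + 4) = (u - 5)*(u + 4)*(u + 1)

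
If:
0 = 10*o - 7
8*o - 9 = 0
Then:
No Solution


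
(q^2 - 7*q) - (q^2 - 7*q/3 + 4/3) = -14*q/3 - 4/3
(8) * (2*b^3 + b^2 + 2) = 16*b^3 + 8*b^2 + 16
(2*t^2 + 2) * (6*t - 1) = 12*t^3 - 2*t^2 + 12*t - 2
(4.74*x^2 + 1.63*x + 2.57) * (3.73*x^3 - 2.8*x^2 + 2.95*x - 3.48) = 17.6802*x^5 - 7.1921*x^4 + 19.0051*x^3 - 18.8827*x^2 + 1.9091*x - 8.9436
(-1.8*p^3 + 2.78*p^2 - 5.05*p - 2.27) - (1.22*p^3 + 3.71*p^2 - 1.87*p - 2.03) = -3.02*p^3 - 0.93*p^2 - 3.18*p - 0.24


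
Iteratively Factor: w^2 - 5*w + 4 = (w - 4)*(w - 1)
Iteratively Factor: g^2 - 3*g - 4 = (g + 1)*(g - 4)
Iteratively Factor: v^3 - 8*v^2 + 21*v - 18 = (v - 3)*(v^2 - 5*v + 6) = (v - 3)*(v - 2)*(v - 3)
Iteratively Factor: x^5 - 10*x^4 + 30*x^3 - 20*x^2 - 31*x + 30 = (x - 5)*(x^4 - 5*x^3 + 5*x^2 + 5*x - 6) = (x - 5)*(x - 2)*(x^3 - 3*x^2 - x + 3) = (x - 5)*(x - 2)*(x + 1)*(x^2 - 4*x + 3) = (x - 5)*(x - 3)*(x - 2)*(x + 1)*(x - 1)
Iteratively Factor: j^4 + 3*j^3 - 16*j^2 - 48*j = (j - 4)*(j^3 + 7*j^2 + 12*j) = (j - 4)*(j + 3)*(j^2 + 4*j) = (j - 4)*(j + 3)*(j + 4)*(j)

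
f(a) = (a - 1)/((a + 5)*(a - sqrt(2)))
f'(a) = -(a - 1)/((a + 5)*(a - sqrt(2))^2) - (a - 1)/((a + 5)^2*(a - sqrt(2))) + 1/((a + 5)*(a - sqrt(2))) = ((1 - a)*(a + 5) + (1 - a)*(a - sqrt(2)) + (a + 5)*(a - sqrt(2)))/((a + 5)^2*(a - sqrt(2))^2)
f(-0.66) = 0.18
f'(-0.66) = -0.06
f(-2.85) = 0.42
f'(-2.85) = -0.21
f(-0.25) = 0.16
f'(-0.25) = -0.06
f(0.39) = 0.11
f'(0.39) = -0.09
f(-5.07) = -13.37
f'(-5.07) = -190.90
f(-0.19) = 0.15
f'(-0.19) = -0.07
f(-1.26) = 0.23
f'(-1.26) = -0.08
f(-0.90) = 0.20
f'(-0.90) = -0.07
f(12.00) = 0.06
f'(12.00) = 0.00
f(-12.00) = -0.14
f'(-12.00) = -0.02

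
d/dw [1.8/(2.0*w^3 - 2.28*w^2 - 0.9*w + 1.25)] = (-10.8*w^2 + 8.208*w + 1.62)/(2.0*w^3 - 2.28*w^2 - 0.9*w + 1.25)^2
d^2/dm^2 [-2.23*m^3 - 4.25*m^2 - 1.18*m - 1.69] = -13.38*m - 8.5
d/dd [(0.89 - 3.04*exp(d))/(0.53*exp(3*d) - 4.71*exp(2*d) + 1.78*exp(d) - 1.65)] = (3.2224*exp(3*d) - 15.7335*exp(2*d) + 8.3838*exp(d) + 3.4318)*exp(d)/(0.2809*exp(6*d) - 4.9926*exp(5*d) + 24.0709*exp(4*d) - 18.5166*exp(3*d) + 18.7114*exp(2*d) - 5.874*exp(d) + 2.7225)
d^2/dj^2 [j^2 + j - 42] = 2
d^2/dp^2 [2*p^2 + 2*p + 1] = 4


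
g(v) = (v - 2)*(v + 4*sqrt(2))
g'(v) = 2*v - 2 + 4*sqrt(2)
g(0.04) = -11.17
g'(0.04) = 3.74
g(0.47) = -9.37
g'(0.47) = 4.60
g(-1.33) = -14.41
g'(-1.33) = 1.00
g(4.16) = 21.20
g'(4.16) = 11.98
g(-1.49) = -14.54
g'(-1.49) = 0.68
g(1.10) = -6.08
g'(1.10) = 5.86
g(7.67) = 75.56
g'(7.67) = 19.00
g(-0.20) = -12.01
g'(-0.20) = 3.26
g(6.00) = 46.63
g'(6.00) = 15.66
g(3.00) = 8.66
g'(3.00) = 9.66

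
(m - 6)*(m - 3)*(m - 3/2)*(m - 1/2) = m^4 - 11*m^3 + 147*m^2/4 - 171*m/4 + 27/2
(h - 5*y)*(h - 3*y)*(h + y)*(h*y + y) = h^4*y - 7*h^3*y^2 + h^3*y + 7*h^2*y^3 - 7*h^2*y^2 + 15*h*y^4 + 7*h*y^3 + 15*y^4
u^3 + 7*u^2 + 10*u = u*(u + 2)*(u + 5)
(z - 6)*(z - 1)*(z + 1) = z^3 - 6*z^2 - z + 6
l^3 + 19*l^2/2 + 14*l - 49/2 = (l - 1)*(l + 7/2)*(l + 7)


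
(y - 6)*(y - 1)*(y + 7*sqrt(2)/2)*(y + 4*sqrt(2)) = y^4 - 7*y^3 + 15*sqrt(2)*y^3/2 - 105*sqrt(2)*y^2/2 + 34*y^2 - 196*y + 45*sqrt(2)*y + 168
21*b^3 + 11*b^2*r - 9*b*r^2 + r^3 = (-7*b + r)*(-3*b + r)*(b + r)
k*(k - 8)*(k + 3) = k^3 - 5*k^2 - 24*k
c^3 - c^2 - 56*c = c*(c - 8)*(c + 7)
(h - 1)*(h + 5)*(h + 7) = h^3 + 11*h^2 + 23*h - 35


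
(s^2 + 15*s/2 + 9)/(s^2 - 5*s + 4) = (s^2 + 15*s/2 + 9)/(s^2 - 5*s + 4)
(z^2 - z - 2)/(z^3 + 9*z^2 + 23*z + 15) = (z - 2)/(z^2 + 8*z + 15)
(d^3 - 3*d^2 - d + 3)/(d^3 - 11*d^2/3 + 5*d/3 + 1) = 3*(d + 1)/(3*d + 1)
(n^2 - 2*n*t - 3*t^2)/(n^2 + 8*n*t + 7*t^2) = (n - 3*t)/(n + 7*t)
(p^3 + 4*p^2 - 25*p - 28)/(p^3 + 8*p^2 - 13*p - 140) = (p + 1)/(p + 5)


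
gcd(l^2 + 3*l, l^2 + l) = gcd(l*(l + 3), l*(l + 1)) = l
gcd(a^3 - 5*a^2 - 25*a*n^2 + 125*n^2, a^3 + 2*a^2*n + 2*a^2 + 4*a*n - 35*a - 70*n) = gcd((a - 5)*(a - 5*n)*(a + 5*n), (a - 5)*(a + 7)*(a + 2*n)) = a - 5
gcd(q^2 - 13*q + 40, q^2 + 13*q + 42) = 1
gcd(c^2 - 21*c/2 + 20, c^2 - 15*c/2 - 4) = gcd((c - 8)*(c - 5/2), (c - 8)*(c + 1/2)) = c - 8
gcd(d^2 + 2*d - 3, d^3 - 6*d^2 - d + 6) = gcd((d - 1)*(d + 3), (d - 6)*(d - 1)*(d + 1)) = d - 1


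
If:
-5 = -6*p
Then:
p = 5/6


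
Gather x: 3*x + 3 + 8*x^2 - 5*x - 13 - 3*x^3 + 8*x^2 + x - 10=-3*x^3 + 16*x^2 - x - 20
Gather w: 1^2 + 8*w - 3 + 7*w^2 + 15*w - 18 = 7*w^2 + 23*w - 20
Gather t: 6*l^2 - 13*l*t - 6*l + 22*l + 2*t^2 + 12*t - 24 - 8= 6*l^2 + 16*l + 2*t^2 + t*(12 - 13*l) - 32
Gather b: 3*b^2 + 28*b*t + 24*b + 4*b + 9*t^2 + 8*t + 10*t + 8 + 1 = 3*b^2 + b*(28*t + 28) + 9*t^2 + 18*t + 9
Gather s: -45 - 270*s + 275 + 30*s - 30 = 200 - 240*s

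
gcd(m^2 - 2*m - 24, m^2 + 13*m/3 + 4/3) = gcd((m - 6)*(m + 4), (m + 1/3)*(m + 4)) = m + 4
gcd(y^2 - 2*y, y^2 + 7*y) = y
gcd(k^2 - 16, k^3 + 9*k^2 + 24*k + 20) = 1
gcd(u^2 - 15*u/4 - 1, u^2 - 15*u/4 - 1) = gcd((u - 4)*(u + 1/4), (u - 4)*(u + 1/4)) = u^2 - 15*u/4 - 1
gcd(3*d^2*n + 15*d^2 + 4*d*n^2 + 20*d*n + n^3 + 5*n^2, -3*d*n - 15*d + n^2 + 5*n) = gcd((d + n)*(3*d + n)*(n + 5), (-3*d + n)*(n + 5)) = n + 5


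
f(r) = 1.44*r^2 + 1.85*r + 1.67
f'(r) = 2.88*r + 1.85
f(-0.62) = 1.08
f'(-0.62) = 0.06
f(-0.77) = 1.10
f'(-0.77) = -0.37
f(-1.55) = 2.26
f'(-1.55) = -2.61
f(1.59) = 8.25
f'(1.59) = 6.43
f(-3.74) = 14.89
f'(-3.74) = -8.92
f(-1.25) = 1.61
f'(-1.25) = -1.75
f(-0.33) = 1.22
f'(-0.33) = 0.90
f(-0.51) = 1.10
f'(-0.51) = 0.38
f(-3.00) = 9.08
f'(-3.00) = -6.79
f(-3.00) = 9.08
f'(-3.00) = -6.79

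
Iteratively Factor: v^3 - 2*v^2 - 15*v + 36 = (v - 3)*(v^2 + v - 12) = (v - 3)*(v + 4)*(v - 3)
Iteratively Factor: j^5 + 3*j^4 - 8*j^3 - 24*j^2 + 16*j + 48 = (j + 3)*(j^4 - 8*j^2 + 16) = (j + 2)*(j + 3)*(j^3 - 2*j^2 - 4*j + 8) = (j - 2)*(j + 2)*(j + 3)*(j^2 - 4) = (j - 2)^2*(j + 2)*(j + 3)*(j + 2)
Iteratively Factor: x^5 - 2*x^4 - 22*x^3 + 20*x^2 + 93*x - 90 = (x - 2)*(x^4 - 22*x^2 - 24*x + 45) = (x - 5)*(x - 2)*(x^3 + 5*x^2 + 3*x - 9) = (x - 5)*(x - 2)*(x + 3)*(x^2 + 2*x - 3) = (x - 5)*(x - 2)*(x + 3)^2*(x - 1)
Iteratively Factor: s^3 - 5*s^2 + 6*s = (s - 3)*(s^2 - 2*s) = (s - 3)*(s - 2)*(s)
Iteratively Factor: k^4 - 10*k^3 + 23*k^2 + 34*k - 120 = (k + 2)*(k^3 - 12*k^2 + 47*k - 60) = (k - 5)*(k + 2)*(k^2 - 7*k + 12) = (k - 5)*(k - 3)*(k + 2)*(k - 4)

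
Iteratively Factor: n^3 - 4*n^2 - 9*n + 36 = (n - 3)*(n^2 - n - 12) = (n - 3)*(n + 3)*(n - 4)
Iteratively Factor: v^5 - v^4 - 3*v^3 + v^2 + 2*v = (v + 1)*(v^4 - 2*v^3 - v^2 + 2*v) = v*(v + 1)*(v^3 - 2*v^2 - v + 2) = v*(v - 2)*(v + 1)*(v^2 - 1) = v*(v - 2)*(v + 1)^2*(v - 1)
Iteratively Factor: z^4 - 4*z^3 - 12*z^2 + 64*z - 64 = (z - 2)*(z^3 - 2*z^2 - 16*z + 32) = (z - 4)*(z - 2)*(z^2 + 2*z - 8) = (z - 4)*(z - 2)*(z + 4)*(z - 2)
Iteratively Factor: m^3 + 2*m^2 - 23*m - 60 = (m + 4)*(m^2 - 2*m - 15) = (m - 5)*(m + 4)*(m + 3)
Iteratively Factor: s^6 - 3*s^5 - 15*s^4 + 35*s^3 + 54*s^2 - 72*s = (s)*(s^5 - 3*s^4 - 15*s^3 + 35*s^2 + 54*s - 72) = s*(s - 3)*(s^4 - 15*s^2 - 10*s + 24) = s*(s - 3)*(s + 2)*(s^3 - 2*s^2 - 11*s + 12) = s*(s - 3)*(s + 2)*(s + 3)*(s^2 - 5*s + 4) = s*(s - 3)*(s - 1)*(s + 2)*(s + 3)*(s - 4)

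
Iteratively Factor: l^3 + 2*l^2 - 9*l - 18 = (l - 3)*(l^2 + 5*l + 6) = (l - 3)*(l + 2)*(l + 3)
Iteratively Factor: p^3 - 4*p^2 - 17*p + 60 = (p - 5)*(p^2 + p - 12) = (p - 5)*(p - 3)*(p + 4)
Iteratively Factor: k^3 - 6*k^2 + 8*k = (k - 2)*(k^2 - 4*k) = (k - 4)*(k - 2)*(k)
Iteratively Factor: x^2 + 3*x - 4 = (x + 4)*(x - 1)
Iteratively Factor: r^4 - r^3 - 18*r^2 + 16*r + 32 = (r - 2)*(r^3 + r^2 - 16*r - 16) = (r - 4)*(r - 2)*(r^2 + 5*r + 4) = (r - 4)*(r - 2)*(r + 4)*(r + 1)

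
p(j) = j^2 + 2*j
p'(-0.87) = 0.26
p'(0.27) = 2.54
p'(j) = 2*j + 2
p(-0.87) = -0.98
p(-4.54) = 11.53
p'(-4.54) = -7.08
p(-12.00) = 120.00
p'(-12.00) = -22.00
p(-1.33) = -0.89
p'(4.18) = 10.36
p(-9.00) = 63.00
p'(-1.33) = -0.66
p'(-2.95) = -3.90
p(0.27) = 0.61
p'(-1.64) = -1.28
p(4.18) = 25.83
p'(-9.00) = -16.00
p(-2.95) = 2.80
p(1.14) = 3.58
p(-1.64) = -0.59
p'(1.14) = 4.28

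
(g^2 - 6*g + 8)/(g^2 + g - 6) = (g - 4)/(g + 3)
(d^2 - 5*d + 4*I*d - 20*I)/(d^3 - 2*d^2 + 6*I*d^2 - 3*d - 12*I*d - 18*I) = (d^2 + d*(-5 + 4*I) - 20*I)/(d^3 + d^2*(-2 + 6*I) + d*(-3 - 12*I) - 18*I)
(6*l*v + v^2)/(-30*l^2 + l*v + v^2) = v/(-5*l + v)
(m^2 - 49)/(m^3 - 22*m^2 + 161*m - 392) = (m + 7)/(m^2 - 15*m + 56)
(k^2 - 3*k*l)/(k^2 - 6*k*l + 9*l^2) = k/(k - 3*l)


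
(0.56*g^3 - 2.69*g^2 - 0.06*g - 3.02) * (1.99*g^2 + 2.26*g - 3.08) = 1.1144*g^5 - 4.0875*g^4 - 7.9236*g^3 + 2.1398*g^2 - 6.6404*g + 9.3016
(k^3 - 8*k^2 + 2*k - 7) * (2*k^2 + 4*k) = 2*k^5 - 12*k^4 - 28*k^3 - 6*k^2 - 28*k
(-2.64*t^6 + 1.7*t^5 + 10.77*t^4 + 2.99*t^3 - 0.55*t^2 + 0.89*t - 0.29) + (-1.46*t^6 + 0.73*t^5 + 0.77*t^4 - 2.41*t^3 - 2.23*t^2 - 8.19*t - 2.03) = -4.1*t^6 + 2.43*t^5 + 11.54*t^4 + 0.58*t^3 - 2.78*t^2 - 7.3*t - 2.32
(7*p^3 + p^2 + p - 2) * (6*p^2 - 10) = 42*p^5 + 6*p^4 - 64*p^3 - 22*p^2 - 10*p + 20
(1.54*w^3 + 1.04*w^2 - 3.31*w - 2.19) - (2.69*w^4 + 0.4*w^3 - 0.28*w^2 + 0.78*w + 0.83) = -2.69*w^4 + 1.14*w^3 + 1.32*w^2 - 4.09*w - 3.02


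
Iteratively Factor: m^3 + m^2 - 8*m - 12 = (m - 3)*(m^2 + 4*m + 4) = (m - 3)*(m + 2)*(m + 2)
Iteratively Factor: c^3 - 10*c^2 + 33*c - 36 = (c - 3)*(c^2 - 7*c + 12) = (c - 4)*(c - 3)*(c - 3)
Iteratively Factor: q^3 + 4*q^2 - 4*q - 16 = (q + 2)*(q^2 + 2*q - 8) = (q - 2)*(q + 2)*(q + 4)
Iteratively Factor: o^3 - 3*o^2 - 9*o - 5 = (o + 1)*(o^2 - 4*o - 5) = (o - 5)*(o + 1)*(o + 1)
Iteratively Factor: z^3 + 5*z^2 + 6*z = (z + 3)*(z^2 + 2*z) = z*(z + 3)*(z + 2)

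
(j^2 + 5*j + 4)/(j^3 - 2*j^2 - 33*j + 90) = (j^2 + 5*j + 4)/(j^3 - 2*j^2 - 33*j + 90)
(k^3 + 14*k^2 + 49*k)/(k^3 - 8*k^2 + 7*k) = (k^2 + 14*k + 49)/(k^2 - 8*k + 7)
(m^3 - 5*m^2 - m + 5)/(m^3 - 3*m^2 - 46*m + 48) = (m^2 - 4*m - 5)/(m^2 - 2*m - 48)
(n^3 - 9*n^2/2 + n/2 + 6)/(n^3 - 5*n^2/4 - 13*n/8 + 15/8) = 4*(n^2 - 3*n - 4)/(4*n^2 + n - 5)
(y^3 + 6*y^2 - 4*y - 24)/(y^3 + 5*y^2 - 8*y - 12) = (y + 2)/(y + 1)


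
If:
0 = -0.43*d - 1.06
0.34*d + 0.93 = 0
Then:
No Solution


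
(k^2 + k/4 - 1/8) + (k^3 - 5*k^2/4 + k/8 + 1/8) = k^3 - k^2/4 + 3*k/8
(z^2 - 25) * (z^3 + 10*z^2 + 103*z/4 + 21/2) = z^5 + 10*z^4 + 3*z^3/4 - 479*z^2/2 - 2575*z/4 - 525/2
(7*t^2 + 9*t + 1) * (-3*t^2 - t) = -21*t^4 - 34*t^3 - 12*t^2 - t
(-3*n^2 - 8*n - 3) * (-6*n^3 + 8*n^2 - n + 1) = 18*n^5 + 24*n^4 - 43*n^3 - 19*n^2 - 5*n - 3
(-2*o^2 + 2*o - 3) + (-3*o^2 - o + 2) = -5*o^2 + o - 1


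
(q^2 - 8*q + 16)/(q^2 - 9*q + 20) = (q - 4)/(q - 5)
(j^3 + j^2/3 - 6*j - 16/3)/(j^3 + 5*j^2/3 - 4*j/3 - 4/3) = (3*j^2 - 5*j - 8)/(3*j^2 - j - 2)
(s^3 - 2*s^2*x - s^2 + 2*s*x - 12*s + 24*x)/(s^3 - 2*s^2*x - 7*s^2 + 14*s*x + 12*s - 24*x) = (s + 3)/(s - 3)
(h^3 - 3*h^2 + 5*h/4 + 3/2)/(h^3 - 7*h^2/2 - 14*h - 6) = (h^2 - 7*h/2 + 3)/(h^2 - 4*h - 12)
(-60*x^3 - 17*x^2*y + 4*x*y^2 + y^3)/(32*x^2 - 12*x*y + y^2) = (-15*x^2 - 8*x*y - y^2)/(8*x - y)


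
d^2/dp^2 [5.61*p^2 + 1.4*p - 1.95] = 11.2200000000000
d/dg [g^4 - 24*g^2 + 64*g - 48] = 4*g^3 - 48*g + 64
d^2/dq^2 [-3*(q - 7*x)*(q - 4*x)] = -6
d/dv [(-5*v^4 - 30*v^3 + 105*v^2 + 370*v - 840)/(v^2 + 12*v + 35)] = 10*(-v^3 - 7*v^2 + 5*v + 47)/(v^2 + 10*v + 25)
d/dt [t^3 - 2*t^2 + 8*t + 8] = 3*t^2 - 4*t + 8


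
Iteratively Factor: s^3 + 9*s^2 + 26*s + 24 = (s + 4)*(s^2 + 5*s + 6) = (s + 2)*(s + 4)*(s + 3)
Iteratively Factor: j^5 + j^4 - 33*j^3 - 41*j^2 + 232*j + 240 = (j - 5)*(j^4 + 6*j^3 - 3*j^2 - 56*j - 48) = (j - 5)*(j - 3)*(j^3 + 9*j^2 + 24*j + 16) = (j - 5)*(j - 3)*(j + 4)*(j^2 + 5*j + 4) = (j - 5)*(j - 3)*(j + 4)^2*(j + 1)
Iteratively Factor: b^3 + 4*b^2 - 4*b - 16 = (b + 4)*(b^2 - 4) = (b + 2)*(b + 4)*(b - 2)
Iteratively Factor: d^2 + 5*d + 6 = (d + 3)*(d + 2)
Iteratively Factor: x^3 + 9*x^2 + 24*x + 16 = (x + 4)*(x^2 + 5*x + 4) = (x + 4)^2*(x + 1)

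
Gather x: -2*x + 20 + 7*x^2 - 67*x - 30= 7*x^2 - 69*x - 10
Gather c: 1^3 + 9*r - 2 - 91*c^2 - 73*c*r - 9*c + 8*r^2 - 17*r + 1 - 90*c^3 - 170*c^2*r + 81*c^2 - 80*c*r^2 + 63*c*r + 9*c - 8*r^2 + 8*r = -90*c^3 + c^2*(-170*r - 10) + c*(-80*r^2 - 10*r)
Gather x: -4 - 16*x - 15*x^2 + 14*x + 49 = -15*x^2 - 2*x + 45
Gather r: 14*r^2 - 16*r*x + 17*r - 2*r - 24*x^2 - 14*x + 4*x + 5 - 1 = 14*r^2 + r*(15 - 16*x) - 24*x^2 - 10*x + 4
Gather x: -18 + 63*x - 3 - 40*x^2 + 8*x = -40*x^2 + 71*x - 21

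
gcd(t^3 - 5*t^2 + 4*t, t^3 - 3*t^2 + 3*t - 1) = t - 1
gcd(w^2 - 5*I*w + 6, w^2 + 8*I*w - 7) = w + I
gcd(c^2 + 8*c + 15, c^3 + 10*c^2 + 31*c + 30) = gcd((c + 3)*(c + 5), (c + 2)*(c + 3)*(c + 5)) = c^2 + 8*c + 15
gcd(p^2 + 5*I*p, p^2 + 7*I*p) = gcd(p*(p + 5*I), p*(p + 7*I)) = p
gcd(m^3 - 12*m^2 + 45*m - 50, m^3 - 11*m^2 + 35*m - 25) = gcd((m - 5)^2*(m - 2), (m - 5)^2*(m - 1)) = m^2 - 10*m + 25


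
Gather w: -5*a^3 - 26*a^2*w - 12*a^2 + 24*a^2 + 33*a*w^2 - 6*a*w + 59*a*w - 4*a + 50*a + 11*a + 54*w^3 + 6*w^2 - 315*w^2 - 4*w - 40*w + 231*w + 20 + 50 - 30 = -5*a^3 + 12*a^2 + 57*a + 54*w^3 + w^2*(33*a - 309) + w*(-26*a^2 + 53*a + 187) + 40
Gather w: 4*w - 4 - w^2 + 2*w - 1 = -w^2 + 6*w - 5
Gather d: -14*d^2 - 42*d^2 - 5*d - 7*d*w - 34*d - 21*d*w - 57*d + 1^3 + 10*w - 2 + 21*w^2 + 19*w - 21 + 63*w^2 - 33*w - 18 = -56*d^2 + d*(-28*w - 96) + 84*w^2 - 4*w - 40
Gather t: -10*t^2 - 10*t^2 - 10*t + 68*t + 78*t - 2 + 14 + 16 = -20*t^2 + 136*t + 28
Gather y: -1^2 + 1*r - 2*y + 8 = r - 2*y + 7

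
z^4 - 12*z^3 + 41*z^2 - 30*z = z*(z - 6)*(z - 5)*(z - 1)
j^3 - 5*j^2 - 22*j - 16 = (j - 8)*(j + 1)*(j + 2)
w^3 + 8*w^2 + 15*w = w*(w + 3)*(w + 5)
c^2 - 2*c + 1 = (c - 1)^2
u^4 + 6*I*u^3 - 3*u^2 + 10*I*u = u*(u - I)*(u + 2*I)*(u + 5*I)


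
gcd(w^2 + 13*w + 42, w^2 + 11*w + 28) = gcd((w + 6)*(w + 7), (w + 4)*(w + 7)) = w + 7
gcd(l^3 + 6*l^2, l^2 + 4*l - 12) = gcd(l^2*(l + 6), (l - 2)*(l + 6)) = l + 6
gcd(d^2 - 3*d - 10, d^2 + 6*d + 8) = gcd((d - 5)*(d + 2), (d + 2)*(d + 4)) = d + 2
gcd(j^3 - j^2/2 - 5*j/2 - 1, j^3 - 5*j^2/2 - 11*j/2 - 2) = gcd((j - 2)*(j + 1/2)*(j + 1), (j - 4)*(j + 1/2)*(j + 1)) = j^2 + 3*j/2 + 1/2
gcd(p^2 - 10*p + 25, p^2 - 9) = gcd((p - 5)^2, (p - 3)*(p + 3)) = 1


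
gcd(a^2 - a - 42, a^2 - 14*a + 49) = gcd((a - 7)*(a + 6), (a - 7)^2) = a - 7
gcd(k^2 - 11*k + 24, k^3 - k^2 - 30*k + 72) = k - 3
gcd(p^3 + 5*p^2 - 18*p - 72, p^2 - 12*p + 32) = p - 4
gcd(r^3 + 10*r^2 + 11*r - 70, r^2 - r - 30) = r + 5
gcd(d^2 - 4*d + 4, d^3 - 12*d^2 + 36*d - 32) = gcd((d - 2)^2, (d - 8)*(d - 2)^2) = d^2 - 4*d + 4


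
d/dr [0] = 0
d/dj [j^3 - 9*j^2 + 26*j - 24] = 3*j^2 - 18*j + 26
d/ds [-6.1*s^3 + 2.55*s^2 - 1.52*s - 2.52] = -18.3*s^2 + 5.1*s - 1.52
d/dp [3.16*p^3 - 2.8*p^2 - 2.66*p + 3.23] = 9.48*p^2 - 5.6*p - 2.66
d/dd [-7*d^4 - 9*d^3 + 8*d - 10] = -28*d^3 - 27*d^2 + 8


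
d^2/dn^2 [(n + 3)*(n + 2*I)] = 2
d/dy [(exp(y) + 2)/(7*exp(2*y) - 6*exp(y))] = (-7*exp(2*y) - 28*exp(y) + 12)*exp(-y)/(49*exp(2*y) - 84*exp(y) + 36)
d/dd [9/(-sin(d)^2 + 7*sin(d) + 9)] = 9*(2*sin(d) - 7)*cos(d)/(7*sin(d) + cos(d)^2 + 8)^2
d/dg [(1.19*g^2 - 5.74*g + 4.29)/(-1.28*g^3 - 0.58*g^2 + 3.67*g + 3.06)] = (1.5232*g^4 - 14.6944*g^3 + 17.5117*g^2 + 12.2592*g - 33.3087)/(1.6384*g^6 + 1.4848*g^5 - 9.0588*g^4 - 12.0908*g^3 + 9.9193*g^2 + 22.4604*g + 9.3636)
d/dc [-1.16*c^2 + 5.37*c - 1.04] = 5.37 - 2.32*c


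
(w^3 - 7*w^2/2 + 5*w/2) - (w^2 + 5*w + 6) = w^3 - 9*w^2/2 - 5*w/2 - 6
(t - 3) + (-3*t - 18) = -2*t - 21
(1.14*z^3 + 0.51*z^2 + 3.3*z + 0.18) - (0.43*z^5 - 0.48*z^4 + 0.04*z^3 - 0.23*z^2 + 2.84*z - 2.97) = -0.43*z^5 + 0.48*z^4 + 1.1*z^3 + 0.74*z^2 + 0.46*z + 3.15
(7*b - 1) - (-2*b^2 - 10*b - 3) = 2*b^2 + 17*b + 2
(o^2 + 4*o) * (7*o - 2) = 7*o^3 + 26*o^2 - 8*o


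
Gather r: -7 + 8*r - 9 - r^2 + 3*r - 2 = -r^2 + 11*r - 18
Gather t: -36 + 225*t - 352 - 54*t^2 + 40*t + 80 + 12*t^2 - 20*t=-42*t^2 + 245*t - 308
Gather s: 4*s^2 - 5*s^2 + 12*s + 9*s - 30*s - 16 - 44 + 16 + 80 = -s^2 - 9*s + 36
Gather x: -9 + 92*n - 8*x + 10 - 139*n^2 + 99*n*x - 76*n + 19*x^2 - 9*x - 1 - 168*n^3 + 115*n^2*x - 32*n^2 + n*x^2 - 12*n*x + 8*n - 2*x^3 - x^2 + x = -168*n^3 - 171*n^2 + 24*n - 2*x^3 + x^2*(n + 18) + x*(115*n^2 + 87*n - 16)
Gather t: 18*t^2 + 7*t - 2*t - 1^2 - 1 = 18*t^2 + 5*t - 2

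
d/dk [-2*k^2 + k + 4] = 1 - 4*k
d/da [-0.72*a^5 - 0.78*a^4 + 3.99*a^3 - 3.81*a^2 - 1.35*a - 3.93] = -3.6*a^4 - 3.12*a^3 + 11.97*a^2 - 7.62*a - 1.35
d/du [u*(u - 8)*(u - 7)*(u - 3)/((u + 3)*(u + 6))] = (2*u^5 + 9*u^4 - 252*u^3 + 105*u^2 + 3636*u - 3024)/(u^4 + 18*u^3 + 117*u^2 + 324*u + 324)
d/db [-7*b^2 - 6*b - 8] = -14*b - 6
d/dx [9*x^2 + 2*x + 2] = 18*x + 2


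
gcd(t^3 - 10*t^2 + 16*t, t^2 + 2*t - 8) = t - 2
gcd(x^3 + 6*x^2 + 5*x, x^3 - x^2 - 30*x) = x^2 + 5*x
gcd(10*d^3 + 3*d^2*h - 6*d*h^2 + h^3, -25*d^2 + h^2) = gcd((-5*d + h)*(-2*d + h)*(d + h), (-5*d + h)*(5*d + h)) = 5*d - h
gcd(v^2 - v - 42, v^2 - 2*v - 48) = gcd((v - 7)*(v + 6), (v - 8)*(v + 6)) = v + 6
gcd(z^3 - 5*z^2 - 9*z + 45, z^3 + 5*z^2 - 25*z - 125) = z - 5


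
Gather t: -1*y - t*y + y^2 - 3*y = -t*y + y^2 - 4*y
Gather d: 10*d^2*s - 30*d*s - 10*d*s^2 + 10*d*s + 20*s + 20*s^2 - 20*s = 10*d^2*s + d*(-10*s^2 - 20*s) + 20*s^2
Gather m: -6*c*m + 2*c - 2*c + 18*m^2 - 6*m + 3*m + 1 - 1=18*m^2 + m*(-6*c - 3)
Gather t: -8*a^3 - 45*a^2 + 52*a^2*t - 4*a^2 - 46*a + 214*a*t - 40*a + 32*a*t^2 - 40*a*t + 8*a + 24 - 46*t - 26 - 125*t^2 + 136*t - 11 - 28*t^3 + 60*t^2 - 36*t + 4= -8*a^3 - 49*a^2 - 78*a - 28*t^3 + t^2*(32*a - 65) + t*(52*a^2 + 174*a + 54) - 9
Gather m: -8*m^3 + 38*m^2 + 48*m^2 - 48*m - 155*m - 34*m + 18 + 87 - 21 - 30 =-8*m^3 + 86*m^2 - 237*m + 54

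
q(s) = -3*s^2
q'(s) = -6*s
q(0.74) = -1.64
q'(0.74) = -4.44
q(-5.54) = -92.07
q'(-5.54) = 33.24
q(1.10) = -3.63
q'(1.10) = -6.60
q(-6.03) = -109.08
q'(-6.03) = 36.18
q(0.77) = -1.78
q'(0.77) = -4.62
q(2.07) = -12.85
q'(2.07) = -12.42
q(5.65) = -95.77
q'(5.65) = -33.90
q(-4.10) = -50.43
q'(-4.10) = 24.60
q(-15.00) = -675.00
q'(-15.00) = 90.00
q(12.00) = -432.00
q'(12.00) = -72.00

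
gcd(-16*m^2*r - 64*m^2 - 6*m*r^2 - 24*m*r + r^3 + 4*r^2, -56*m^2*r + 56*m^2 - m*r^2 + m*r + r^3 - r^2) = -8*m + r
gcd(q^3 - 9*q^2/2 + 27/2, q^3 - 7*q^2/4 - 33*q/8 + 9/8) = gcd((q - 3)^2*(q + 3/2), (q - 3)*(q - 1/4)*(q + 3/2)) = q^2 - 3*q/2 - 9/2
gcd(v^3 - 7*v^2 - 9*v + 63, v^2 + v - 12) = v - 3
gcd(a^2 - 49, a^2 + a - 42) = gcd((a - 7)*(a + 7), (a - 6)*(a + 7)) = a + 7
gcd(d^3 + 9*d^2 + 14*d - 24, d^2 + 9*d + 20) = d + 4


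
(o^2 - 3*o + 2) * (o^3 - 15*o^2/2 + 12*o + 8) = o^5 - 21*o^4/2 + 73*o^3/2 - 43*o^2 + 16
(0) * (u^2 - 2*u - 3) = 0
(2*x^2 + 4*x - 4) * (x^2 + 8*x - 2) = 2*x^4 + 20*x^3 + 24*x^2 - 40*x + 8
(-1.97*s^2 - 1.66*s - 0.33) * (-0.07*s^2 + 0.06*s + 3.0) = 0.1379*s^4 - 0.00199999999999999*s^3 - 5.9865*s^2 - 4.9998*s - 0.99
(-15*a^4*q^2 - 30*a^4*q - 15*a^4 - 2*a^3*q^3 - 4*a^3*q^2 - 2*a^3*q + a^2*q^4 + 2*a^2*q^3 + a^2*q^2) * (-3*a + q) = 45*a^5*q^2 + 90*a^5*q + 45*a^5 - 9*a^4*q^3 - 18*a^4*q^2 - 9*a^4*q - 5*a^3*q^4 - 10*a^3*q^3 - 5*a^3*q^2 + a^2*q^5 + 2*a^2*q^4 + a^2*q^3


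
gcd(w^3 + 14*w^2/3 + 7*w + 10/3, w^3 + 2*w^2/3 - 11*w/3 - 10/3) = w^2 + 8*w/3 + 5/3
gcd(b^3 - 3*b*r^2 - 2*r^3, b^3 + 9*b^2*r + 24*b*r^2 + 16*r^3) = b + r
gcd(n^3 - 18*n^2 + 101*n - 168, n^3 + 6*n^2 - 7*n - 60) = n - 3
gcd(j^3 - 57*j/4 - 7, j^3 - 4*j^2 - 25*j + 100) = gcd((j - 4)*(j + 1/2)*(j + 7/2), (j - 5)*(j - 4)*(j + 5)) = j - 4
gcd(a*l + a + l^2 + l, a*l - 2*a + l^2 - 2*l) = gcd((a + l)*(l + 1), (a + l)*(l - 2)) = a + l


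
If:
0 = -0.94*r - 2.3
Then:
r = -2.45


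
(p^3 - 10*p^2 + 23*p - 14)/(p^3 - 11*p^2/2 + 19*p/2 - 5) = 2*(p - 7)/(2*p - 5)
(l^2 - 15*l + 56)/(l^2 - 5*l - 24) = (l - 7)/(l + 3)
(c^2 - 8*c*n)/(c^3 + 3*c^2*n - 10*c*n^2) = (c - 8*n)/(c^2 + 3*c*n - 10*n^2)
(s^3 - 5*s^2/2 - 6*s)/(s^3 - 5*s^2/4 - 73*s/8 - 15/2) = 4*s/(4*s + 5)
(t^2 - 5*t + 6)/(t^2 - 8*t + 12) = (t - 3)/(t - 6)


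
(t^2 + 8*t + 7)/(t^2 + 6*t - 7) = (t + 1)/(t - 1)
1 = 1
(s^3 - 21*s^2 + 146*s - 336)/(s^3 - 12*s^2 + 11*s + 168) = (s - 6)/(s + 3)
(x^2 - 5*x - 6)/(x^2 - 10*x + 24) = (x + 1)/(x - 4)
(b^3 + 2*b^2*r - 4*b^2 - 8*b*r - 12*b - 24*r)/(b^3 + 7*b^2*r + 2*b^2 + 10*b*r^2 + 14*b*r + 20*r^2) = (b - 6)/(b + 5*r)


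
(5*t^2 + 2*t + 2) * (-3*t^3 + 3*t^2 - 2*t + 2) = -15*t^5 + 9*t^4 - 10*t^3 + 12*t^2 + 4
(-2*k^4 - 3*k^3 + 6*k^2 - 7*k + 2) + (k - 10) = -2*k^4 - 3*k^3 + 6*k^2 - 6*k - 8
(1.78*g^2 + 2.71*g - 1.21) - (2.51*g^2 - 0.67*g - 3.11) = -0.73*g^2 + 3.38*g + 1.9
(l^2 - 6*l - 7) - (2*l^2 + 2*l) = -l^2 - 8*l - 7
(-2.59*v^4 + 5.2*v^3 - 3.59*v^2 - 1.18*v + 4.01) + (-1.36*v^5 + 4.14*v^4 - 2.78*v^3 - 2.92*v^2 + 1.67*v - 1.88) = -1.36*v^5 + 1.55*v^4 + 2.42*v^3 - 6.51*v^2 + 0.49*v + 2.13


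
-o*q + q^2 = q*(-o + q)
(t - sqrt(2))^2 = t^2 - 2*sqrt(2)*t + 2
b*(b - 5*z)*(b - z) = b^3 - 6*b^2*z + 5*b*z^2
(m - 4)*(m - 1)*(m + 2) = m^3 - 3*m^2 - 6*m + 8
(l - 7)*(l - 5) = l^2 - 12*l + 35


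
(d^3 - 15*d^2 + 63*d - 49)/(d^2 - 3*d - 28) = (d^2 - 8*d + 7)/(d + 4)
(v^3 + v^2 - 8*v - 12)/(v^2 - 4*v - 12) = (v^2 - v - 6)/(v - 6)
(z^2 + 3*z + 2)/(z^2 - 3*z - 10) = (z + 1)/(z - 5)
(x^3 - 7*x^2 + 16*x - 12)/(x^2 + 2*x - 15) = (x^2 - 4*x + 4)/(x + 5)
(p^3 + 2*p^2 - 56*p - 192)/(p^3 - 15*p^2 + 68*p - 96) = (p^2 + 10*p + 24)/(p^2 - 7*p + 12)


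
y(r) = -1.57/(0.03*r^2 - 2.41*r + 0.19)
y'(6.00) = -0.02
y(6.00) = 0.12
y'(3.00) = -0.08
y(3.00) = 0.23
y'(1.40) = -0.37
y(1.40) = 0.50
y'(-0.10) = -20.39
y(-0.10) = -3.64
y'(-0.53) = -1.76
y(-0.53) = -1.06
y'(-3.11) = -0.06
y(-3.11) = -0.20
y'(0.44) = -5.01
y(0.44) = 1.82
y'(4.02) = -0.04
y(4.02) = 0.17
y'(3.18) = -0.07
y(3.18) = 0.22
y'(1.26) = -0.47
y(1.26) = 0.56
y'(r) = -1.57*(2.41 - 0.06*r)/(0.03*r^2 - 2.41*r + 0.19)^2 = (0.0942*r - 3.7837)/(0.03*r^2 - 2.41*r + 0.19)^2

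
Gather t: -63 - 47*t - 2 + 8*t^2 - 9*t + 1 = 8*t^2 - 56*t - 64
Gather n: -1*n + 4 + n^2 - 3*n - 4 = n^2 - 4*n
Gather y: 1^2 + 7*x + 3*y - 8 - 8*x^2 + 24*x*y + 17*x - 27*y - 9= -8*x^2 + 24*x + y*(24*x - 24) - 16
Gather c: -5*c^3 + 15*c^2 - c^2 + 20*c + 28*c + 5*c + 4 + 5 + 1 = -5*c^3 + 14*c^2 + 53*c + 10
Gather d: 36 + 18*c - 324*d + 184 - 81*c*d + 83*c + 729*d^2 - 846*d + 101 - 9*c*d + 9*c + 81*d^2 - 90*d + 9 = 110*c + 810*d^2 + d*(-90*c - 1260) + 330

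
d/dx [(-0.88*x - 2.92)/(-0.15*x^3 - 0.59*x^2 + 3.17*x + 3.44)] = (-0.264*x^3 - 1.8332*x^2 - 3.4456*x + 6.2292)/(0.0225*x^6 + 0.177*x^5 - 0.6029*x^4 - 4.7726*x^3 + 5.9897*x^2 + 21.8096*x + 11.8336)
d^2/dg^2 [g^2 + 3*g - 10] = 2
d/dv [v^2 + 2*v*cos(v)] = -2*v*sin(v) + 2*v + 2*cos(v)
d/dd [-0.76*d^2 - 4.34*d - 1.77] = -1.52*d - 4.34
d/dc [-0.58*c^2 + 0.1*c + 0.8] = 0.1 - 1.16*c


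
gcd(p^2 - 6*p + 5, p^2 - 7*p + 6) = p - 1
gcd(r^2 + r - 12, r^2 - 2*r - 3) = r - 3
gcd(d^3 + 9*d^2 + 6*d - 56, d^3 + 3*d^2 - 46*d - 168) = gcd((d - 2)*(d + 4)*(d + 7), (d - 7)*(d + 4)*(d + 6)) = d + 4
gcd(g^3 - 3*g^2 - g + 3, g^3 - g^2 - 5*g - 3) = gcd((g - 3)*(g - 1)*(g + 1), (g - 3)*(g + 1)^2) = g^2 - 2*g - 3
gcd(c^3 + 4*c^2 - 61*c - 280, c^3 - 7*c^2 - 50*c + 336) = c^2 - c - 56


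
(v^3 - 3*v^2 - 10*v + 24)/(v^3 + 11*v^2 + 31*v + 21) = (v^2 - 6*v + 8)/(v^2 + 8*v + 7)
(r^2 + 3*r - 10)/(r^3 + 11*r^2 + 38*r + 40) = (r - 2)/(r^2 + 6*r + 8)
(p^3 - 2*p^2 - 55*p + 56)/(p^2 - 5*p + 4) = (p^2 - p - 56)/(p - 4)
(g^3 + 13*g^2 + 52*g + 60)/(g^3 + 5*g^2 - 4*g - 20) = (g + 6)/(g - 2)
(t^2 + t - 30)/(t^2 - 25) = (t + 6)/(t + 5)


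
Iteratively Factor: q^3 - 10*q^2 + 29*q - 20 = (q - 5)*(q^2 - 5*q + 4) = (q - 5)*(q - 1)*(q - 4)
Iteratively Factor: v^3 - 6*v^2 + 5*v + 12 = (v - 3)*(v^2 - 3*v - 4) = (v - 3)*(v + 1)*(v - 4)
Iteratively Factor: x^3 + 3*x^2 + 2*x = (x + 1)*(x^2 + 2*x) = (x + 1)*(x + 2)*(x)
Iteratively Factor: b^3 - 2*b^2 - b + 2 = (b - 1)*(b^2 - b - 2) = (b - 2)*(b - 1)*(b + 1)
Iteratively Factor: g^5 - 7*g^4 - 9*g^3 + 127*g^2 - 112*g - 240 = (g + 1)*(g^4 - 8*g^3 - g^2 + 128*g - 240) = (g + 1)*(g + 4)*(g^3 - 12*g^2 + 47*g - 60) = (g - 4)*(g + 1)*(g + 4)*(g^2 - 8*g + 15) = (g - 5)*(g - 4)*(g + 1)*(g + 4)*(g - 3)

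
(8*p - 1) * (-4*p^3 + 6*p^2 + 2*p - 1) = -32*p^4 + 52*p^3 + 10*p^2 - 10*p + 1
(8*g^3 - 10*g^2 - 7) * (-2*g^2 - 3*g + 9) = -16*g^5 - 4*g^4 + 102*g^3 - 76*g^2 + 21*g - 63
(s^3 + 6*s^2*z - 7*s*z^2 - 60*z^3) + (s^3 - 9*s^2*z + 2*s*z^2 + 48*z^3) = 2*s^3 - 3*s^2*z - 5*s*z^2 - 12*z^3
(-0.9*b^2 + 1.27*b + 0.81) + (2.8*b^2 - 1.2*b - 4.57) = 1.9*b^2 + 0.0700000000000001*b - 3.76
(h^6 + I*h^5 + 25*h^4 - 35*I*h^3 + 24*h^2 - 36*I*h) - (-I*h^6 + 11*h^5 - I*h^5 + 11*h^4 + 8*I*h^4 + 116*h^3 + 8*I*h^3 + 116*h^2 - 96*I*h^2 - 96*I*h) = h^6 + I*h^6 - 11*h^5 + 2*I*h^5 + 14*h^4 - 8*I*h^4 - 116*h^3 - 43*I*h^3 - 92*h^2 + 96*I*h^2 + 60*I*h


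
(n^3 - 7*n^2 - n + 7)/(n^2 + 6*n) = (n^3 - 7*n^2 - n + 7)/(n*(n + 6))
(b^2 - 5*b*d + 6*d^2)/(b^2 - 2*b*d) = (b - 3*d)/b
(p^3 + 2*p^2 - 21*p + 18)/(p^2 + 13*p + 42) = (p^2 - 4*p + 3)/(p + 7)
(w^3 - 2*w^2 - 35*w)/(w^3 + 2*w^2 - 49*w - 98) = w*(w + 5)/(w^2 + 9*w + 14)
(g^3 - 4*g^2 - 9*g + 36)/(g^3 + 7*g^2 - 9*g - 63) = (g - 4)/(g + 7)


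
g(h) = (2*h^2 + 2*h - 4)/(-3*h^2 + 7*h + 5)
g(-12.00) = -0.51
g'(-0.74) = 15.62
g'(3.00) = 206.00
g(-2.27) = -0.07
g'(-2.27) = 0.22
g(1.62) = 0.53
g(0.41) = -0.39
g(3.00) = -20.00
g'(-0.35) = 8.79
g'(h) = (4*h + 2)/(-3*h^2 + 7*h + 5) + (6*h - 7)*(2*h^2 + 2*h - 4)/(-3*h^2 + 7*h + 5)^2 = 2*(10*h^2 - 2*h + 19)/(9*h^4 - 42*h^3 + 19*h^2 + 70*h + 25)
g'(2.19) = 3.55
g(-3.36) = -0.23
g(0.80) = -0.13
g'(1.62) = 1.17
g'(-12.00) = 0.01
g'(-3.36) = 0.10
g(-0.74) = 2.41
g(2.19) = 1.68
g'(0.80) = 0.63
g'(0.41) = 0.73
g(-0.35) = -2.04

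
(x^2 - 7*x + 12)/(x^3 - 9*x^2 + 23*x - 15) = (x - 4)/(x^2 - 6*x + 5)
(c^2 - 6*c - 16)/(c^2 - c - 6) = (c - 8)/(c - 3)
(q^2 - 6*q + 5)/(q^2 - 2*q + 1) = (q - 5)/(q - 1)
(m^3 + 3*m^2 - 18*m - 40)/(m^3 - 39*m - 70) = (m - 4)/(m - 7)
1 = 1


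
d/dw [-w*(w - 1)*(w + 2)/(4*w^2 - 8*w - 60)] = (-w^4 + 4*w^3 + 45*w^2 + 30*w - 30)/(4*(w^4 - 4*w^3 - 26*w^2 + 60*w + 225))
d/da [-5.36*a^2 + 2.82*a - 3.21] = 2.82 - 10.72*a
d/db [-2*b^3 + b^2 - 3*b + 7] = -6*b^2 + 2*b - 3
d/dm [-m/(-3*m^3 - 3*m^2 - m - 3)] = (3*m^3 + 3*m^2 - m*(9*m^2 + 6*m + 1) + m + 3)/(3*m^3 + 3*m^2 + m + 3)^2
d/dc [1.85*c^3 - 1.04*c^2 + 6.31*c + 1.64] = 5.55*c^2 - 2.08*c + 6.31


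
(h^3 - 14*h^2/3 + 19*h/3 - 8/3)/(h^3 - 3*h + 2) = (h - 8/3)/(h + 2)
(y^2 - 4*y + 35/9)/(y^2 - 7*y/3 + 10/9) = (3*y - 7)/(3*y - 2)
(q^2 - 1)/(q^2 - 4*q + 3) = (q + 1)/(q - 3)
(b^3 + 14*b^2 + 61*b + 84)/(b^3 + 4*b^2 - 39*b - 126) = (b + 4)/(b - 6)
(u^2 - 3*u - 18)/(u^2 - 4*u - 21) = (u - 6)/(u - 7)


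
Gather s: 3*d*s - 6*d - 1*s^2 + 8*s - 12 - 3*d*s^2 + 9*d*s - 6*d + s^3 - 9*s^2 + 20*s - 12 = -12*d + s^3 + s^2*(-3*d - 10) + s*(12*d + 28) - 24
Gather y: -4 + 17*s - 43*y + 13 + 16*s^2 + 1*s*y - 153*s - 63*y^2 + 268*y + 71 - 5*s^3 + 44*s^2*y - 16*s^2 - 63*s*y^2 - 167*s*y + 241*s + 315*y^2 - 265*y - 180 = -5*s^3 + 105*s + y^2*(252 - 63*s) + y*(44*s^2 - 166*s - 40) - 100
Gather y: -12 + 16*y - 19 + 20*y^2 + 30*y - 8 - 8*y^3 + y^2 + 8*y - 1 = -8*y^3 + 21*y^2 + 54*y - 40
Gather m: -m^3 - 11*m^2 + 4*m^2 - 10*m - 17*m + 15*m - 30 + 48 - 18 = -m^3 - 7*m^2 - 12*m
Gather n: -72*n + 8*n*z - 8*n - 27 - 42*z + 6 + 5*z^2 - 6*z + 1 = n*(8*z - 80) + 5*z^2 - 48*z - 20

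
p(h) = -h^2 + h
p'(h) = 1 - 2*h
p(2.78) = -4.95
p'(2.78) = -4.56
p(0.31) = 0.21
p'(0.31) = 0.38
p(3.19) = -6.99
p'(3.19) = -5.38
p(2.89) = -5.46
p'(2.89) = -4.78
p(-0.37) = -0.51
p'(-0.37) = 1.74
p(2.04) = -2.12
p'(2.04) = -3.08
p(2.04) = -2.12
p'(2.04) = -3.08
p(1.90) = -1.71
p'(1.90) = -2.80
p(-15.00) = -240.00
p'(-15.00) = 31.00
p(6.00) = -30.00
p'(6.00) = -11.00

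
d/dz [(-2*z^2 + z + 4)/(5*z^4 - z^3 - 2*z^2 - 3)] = (z*(-20*z^2 + 3*z + 4)*(-2*z^2 + z + 4) + (4*z - 1)*(-5*z^4 + z^3 + 2*z^2 + 3))/(-5*z^4 + z^3 + 2*z^2 + 3)^2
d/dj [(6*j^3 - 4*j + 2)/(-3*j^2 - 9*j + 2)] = 2*(-9*j^4 - 54*j^3 + 12*j^2 + 6*j + 5)/(9*j^4 + 54*j^3 + 69*j^2 - 36*j + 4)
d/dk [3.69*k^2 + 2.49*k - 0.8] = 7.38*k + 2.49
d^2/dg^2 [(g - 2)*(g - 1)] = 2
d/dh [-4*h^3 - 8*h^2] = 4*h*(-3*h - 4)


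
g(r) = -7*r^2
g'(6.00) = -84.00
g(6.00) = -252.00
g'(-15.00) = 210.00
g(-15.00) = -1575.00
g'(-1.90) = 26.60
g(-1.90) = -25.27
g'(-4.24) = 59.36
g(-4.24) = -125.84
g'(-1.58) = 22.12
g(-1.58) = -17.47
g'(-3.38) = 47.32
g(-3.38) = -79.97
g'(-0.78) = 10.92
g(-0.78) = -4.26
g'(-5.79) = 81.06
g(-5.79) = -234.67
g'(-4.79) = 67.06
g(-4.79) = -160.61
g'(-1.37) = 19.18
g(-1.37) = -13.14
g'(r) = -14*r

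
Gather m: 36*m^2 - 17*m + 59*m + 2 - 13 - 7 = 36*m^2 + 42*m - 18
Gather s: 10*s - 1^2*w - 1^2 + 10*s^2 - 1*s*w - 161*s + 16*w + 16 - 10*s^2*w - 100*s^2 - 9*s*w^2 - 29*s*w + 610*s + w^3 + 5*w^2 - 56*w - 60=s^2*(-10*w - 90) + s*(-9*w^2 - 30*w + 459) + w^3 + 5*w^2 - 41*w - 45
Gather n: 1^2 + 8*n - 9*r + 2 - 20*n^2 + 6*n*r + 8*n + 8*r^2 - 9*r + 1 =-20*n^2 + n*(6*r + 16) + 8*r^2 - 18*r + 4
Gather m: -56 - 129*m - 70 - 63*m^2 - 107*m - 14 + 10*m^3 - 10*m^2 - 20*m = 10*m^3 - 73*m^2 - 256*m - 140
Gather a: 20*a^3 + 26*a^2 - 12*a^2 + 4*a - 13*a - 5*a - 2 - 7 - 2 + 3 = 20*a^3 + 14*a^2 - 14*a - 8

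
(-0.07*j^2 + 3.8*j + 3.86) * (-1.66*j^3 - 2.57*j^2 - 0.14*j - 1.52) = 0.1162*j^5 - 6.1281*j^4 - 16.1638*j^3 - 10.3458*j^2 - 6.3164*j - 5.8672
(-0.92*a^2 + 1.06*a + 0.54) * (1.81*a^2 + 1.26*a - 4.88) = -1.6652*a^4 + 0.7594*a^3 + 6.8026*a^2 - 4.4924*a - 2.6352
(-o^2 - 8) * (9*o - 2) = -9*o^3 + 2*o^2 - 72*o + 16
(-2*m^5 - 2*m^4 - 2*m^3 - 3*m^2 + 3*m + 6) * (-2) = 4*m^5 + 4*m^4 + 4*m^3 + 6*m^2 - 6*m - 12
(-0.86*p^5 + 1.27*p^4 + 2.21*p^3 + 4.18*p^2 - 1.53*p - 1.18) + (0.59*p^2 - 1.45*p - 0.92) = -0.86*p^5 + 1.27*p^4 + 2.21*p^3 + 4.77*p^2 - 2.98*p - 2.1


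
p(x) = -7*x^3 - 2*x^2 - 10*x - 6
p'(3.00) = -211.00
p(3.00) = -243.00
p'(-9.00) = -1675.00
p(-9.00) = 5025.00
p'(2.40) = -140.56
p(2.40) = -138.29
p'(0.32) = -13.43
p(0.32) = -9.63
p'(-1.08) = -30.17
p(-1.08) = 11.29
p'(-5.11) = -537.91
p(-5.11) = 926.91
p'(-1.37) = -43.93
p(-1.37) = 21.95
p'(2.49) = -150.16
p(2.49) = -151.37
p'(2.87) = -194.45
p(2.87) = -216.65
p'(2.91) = -199.47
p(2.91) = -224.53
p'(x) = -21*x^2 - 4*x - 10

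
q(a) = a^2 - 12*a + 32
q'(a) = 2*a - 12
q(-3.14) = 79.54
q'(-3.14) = -18.28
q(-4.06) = 97.20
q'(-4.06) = -20.12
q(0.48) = 26.47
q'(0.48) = -11.04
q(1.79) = 13.72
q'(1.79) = -8.42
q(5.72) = -3.92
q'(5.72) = -0.56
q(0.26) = 28.95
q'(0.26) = -11.48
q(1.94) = 12.48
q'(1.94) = -8.12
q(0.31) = 28.38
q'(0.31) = -11.38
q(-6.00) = 140.00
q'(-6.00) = -24.00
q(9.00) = 5.00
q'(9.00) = 6.00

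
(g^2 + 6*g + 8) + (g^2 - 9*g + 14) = 2*g^2 - 3*g + 22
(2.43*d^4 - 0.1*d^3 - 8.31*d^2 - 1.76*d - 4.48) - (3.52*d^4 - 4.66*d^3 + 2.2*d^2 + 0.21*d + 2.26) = -1.09*d^4 + 4.56*d^3 - 10.51*d^2 - 1.97*d - 6.74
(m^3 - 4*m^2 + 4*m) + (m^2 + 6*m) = m^3 - 3*m^2 + 10*m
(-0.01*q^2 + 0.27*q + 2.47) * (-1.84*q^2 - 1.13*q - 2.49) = 0.0184*q^4 - 0.4855*q^3 - 4.825*q^2 - 3.4634*q - 6.1503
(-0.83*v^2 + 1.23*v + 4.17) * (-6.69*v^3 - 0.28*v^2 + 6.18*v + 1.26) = 5.5527*v^5 - 7.9963*v^4 - 33.3711*v^3 + 5.388*v^2 + 27.3204*v + 5.2542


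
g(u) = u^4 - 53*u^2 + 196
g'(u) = 4*u^3 - 106*u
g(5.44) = -496.68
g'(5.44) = 67.32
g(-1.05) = 138.78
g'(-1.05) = 106.67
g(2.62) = -120.69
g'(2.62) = -205.78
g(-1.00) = 144.00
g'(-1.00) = 102.00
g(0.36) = 189.15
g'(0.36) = -37.97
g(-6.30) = -332.27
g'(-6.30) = -332.39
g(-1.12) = 131.09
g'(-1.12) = 113.10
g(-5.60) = -482.63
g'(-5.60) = -108.86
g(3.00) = -200.00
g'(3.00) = -210.00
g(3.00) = -200.00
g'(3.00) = -210.00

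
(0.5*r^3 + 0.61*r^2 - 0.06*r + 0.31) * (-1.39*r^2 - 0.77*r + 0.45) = -0.695*r^5 - 1.2329*r^4 - 0.1613*r^3 - 0.1102*r^2 - 0.2657*r + 0.1395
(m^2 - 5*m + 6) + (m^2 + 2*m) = 2*m^2 - 3*m + 6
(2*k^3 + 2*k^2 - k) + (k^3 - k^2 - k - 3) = 3*k^3 + k^2 - 2*k - 3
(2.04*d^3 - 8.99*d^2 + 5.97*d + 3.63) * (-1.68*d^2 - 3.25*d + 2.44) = -3.4272*d^5 + 8.4732*d^4 + 24.1655*d^3 - 47.4365*d^2 + 2.7693*d + 8.8572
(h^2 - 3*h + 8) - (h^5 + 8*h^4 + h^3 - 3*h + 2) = -h^5 - 8*h^4 - h^3 + h^2 + 6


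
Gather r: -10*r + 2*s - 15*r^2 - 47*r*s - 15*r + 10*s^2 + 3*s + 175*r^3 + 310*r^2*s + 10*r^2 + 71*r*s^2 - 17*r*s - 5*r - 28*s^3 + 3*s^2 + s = 175*r^3 + r^2*(310*s - 5) + r*(71*s^2 - 64*s - 30) - 28*s^3 + 13*s^2 + 6*s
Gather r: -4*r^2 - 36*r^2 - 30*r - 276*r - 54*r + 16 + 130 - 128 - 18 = -40*r^2 - 360*r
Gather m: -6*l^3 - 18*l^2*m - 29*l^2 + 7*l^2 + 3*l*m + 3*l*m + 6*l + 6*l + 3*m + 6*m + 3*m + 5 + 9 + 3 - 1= -6*l^3 - 22*l^2 + 12*l + m*(-18*l^2 + 6*l + 12) + 16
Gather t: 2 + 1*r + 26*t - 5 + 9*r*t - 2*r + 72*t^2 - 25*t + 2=-r + 72*t^2 + t*(9*r + 1) - 1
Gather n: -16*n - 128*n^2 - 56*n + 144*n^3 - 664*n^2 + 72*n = 144*n^3 - 792*n^2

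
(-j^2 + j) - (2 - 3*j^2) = 2*j^2 + j - 2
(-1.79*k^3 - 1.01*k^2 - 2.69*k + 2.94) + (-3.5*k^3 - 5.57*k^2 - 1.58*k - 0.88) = -5.29*k^3 - 6.58*k^2 - 4.27*k + 2.06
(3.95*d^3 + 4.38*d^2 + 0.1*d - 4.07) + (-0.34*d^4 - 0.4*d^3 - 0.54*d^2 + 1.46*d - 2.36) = -0.34*d^4 + 3.55*d^3 + 3.84*d^2 + 1.56*d - 6.43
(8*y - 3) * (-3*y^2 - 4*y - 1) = -24*y^3 - 23*y^2 + 4*y + 3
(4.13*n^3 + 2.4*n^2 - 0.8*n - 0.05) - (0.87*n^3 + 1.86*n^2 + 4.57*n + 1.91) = 3.26*n^3 + 0.54*n^2 - 5.37*n - 1.96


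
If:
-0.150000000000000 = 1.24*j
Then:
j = -0.12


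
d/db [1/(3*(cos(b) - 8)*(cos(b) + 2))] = 2*(cos(b) - 3)*sin(b)/(3*(cos(b) - 8)^2*(cos(b) + 2)^2)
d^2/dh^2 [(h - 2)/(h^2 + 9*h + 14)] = 2*((h - 2)*(2*h + 9)^2 - (3*h + 7)*(h^2 + 9*h + 14))/(h^2 + 9*h + 14)^3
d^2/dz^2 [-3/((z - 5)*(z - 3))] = 6*(-(z - 5)^2 - (z - 5)*(z - 3) - (z - 3)^2)/((z - 5)^3*(z - 3)^3)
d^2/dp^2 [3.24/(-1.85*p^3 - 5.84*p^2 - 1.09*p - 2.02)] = ((35.964*p + 37.8432)*(1.85*p^3 + 5.84*p^2 + 1.09*p + 2.02) - 3.24*(5.55*p^2 + 11.68*p + 1.09)*(11.1*p^2 + 23.36*p + 2.18))/(1.85*p^3 + 5.84*p^2 + 1.09*p + 2.02)^3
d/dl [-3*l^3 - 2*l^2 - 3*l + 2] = -9*l^2 - 4*l - 3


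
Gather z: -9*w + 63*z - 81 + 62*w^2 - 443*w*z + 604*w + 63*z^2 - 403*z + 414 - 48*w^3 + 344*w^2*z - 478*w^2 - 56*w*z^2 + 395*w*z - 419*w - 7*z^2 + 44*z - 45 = -48*w^3 - 416*w^2 + 176*w + z^2*(56 - 56*w) + z*(344*w^2 - 48*w - 296) + 288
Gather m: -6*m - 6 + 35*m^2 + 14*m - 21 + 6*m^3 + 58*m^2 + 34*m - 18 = 6*m^3 + 93*m^2 + 42*m - 45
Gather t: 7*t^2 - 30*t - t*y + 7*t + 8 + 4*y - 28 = 7*t^2 + t*(-y - 23) + 4*y - 20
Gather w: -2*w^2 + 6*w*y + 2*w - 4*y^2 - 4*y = -2*w^2 + w*(6*y + 2) - 4*y^2 - 4*y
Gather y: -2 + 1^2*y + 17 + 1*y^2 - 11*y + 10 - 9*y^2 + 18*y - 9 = -8*y^2 + 8*y + 16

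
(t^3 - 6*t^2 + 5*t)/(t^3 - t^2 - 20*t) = (t - 1)/(t + 4)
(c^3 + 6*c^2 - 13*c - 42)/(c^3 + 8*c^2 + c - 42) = (c^2 - c - 6)/(c^2 + c - 6)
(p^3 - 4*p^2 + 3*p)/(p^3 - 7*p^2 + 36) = p*(p - 1)/(p^2 - 4*p - 12)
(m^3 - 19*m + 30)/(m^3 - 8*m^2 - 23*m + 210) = (m^2 - 5*m + 6)/(m^2 - 13*m + 42)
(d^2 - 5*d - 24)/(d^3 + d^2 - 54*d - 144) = 1/(d + 6)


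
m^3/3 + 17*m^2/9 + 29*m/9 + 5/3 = (m/3 + 1)*(m + 1)*(m + 5/3)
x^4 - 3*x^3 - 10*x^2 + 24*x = x*(x - 4)*(x - 2)*(x + 3)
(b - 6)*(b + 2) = b^2 - 4*b - 12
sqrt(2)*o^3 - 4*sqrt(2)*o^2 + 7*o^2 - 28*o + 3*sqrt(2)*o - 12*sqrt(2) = (o - 4)*(o + 3*sqrt(2))*(sqrt(2)*o + 1)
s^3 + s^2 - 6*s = s*(s - 2)*(s + 3)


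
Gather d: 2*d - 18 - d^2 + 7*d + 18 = -d^2 + 9*d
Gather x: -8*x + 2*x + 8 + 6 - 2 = 12 - 6*x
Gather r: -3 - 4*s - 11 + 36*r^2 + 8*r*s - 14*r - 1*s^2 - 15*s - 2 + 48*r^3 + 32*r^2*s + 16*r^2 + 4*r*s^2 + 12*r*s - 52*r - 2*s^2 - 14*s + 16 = 48*r^3 + r^2*(32*s + 52) + r*(4*s^2 + 20*s - 66) - 3*s^2 - 33*s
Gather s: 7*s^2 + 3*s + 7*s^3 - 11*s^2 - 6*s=7*s^3 - 4*s^2 - 3*s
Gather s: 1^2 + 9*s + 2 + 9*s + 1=18*s + 4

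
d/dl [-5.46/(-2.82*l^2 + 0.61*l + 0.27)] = (3.3306 - 30.7944*l)/(-2.82*l^2 + 0.61*l + 0.27)^2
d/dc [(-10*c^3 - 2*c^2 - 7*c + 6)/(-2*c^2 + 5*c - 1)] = (20*c^4 - 100*c^3 + 6*c^2 + 28*c - 23)/(4*c^4 - 20*c^3 + 29*c^2 - 10*c + 1)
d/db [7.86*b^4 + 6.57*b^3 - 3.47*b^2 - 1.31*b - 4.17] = 31.44*b^3 + 19.71*b^2 - 6.94*b - 1.31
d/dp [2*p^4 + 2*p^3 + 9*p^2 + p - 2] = 8*p^3 + 6*p^2 + 18*p + 1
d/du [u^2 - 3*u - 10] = 2*u - 3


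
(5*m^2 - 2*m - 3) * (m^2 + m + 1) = 5*m^4 + 3*m^3 - 5*m - 3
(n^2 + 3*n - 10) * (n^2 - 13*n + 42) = n^4 - 10*n^3 - 7*n^2 + 256*n - 420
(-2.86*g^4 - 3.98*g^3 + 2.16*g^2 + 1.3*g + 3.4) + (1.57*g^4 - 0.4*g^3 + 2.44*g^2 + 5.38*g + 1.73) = -1.29*g^4 - 4.38*g^3 + 4.6*g^2 + 6.68*g + 5.13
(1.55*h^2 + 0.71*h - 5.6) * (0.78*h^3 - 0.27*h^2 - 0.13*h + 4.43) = 1.209*h^5 + 0.1353*h^4 - 4.7612*h^3 + 8.2862*h^2 + 3.8733*h - 24.808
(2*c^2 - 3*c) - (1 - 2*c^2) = 4*c^2 - 3*c - 1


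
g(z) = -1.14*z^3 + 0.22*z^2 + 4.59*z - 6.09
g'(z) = -3.42*z^2 + 0.44*z + 4.59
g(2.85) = -17.61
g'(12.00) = -482.61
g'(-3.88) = -48.60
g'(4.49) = -62.38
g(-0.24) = -7.16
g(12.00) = -1889.25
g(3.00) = -21.12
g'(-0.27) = 4.22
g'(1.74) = -5.00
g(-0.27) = -7.29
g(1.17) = -2.24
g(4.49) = -84.24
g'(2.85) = -21.93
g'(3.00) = -24.87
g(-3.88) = 46.00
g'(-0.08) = 4.53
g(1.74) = -3.44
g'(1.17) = 0.42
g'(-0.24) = 4.29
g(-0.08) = -6.46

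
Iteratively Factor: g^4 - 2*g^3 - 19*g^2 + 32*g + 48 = (g - 3)*(g^3 + g^2 - 16*g - 16) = (g - 3)*(g + 4)*(g^2 - 3*g - 4) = (g - 4)*(g - 3)*(g + 4)*(g + 1)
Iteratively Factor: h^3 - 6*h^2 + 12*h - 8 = (h - 2)*(h^2 - 4*h + 4) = (h - 2)^2*(h - 2)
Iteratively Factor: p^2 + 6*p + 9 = (p + 3)*(p + 3)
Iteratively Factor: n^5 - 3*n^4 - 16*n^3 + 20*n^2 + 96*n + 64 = (n + 2)*(n^4 - 5*n^3 - 6*n^2 + 32*n + 32) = (n - 4)*(n + 2)*(n^3 - n^2 - 10*n - 8) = (n - 4)^2*(n + 2)*(n^2 + 3*n + 2) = (n - 4)^2*(n + 2)^2*(n + 1)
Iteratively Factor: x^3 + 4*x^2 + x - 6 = (x - 1)*(x^2 + 5*x + 6) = (x - 1)*(x + 2)*(x + 3)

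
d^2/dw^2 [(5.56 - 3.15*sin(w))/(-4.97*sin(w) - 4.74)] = (211.544074*sin(w)^2 - 201.754308*sin(w) - 423.088148)/(122.763473*sin(w)^3 + 351.246798*sin(w)^2 + 334.991916*sin(w) + 106.496424)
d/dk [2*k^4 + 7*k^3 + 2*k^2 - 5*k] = 8*k^3 + 21*k^2 + 4*k - 5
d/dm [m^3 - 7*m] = 3*m^2 - 7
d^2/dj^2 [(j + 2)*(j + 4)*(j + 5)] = 6*j + 22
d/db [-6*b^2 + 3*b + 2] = 3 - 12*b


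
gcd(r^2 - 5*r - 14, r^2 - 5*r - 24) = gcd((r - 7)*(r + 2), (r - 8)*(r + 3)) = 1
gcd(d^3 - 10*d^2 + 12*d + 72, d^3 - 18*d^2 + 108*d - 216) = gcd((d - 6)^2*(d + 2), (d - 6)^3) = d^2 - 12*d + 36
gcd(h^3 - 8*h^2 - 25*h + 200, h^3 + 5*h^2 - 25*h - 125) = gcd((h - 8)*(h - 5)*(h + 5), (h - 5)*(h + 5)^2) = h^2 - 25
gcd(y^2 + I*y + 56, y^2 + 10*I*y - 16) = y + 8*I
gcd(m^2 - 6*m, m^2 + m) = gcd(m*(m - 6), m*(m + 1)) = m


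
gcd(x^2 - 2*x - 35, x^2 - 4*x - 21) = x - 7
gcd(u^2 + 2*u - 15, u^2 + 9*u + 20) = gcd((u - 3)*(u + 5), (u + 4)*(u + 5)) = u + 5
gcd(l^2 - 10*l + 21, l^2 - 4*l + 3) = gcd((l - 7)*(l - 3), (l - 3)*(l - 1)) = l - 3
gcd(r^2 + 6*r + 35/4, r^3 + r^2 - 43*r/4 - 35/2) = r + 5/2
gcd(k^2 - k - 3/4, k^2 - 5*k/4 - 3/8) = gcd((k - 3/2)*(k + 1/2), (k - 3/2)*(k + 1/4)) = k - 3/2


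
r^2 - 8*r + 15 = (r - 5)*(r - 3)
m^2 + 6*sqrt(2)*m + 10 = (m + sqrt(2))*(m + 5*sqrt(2))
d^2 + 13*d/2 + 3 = (d + 1/2)*(d + 6)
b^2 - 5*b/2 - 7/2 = (b - 7/2)*(b + 1)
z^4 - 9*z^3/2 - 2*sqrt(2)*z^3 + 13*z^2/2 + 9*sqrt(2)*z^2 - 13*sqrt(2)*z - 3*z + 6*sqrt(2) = (z - 2)*(z - 3/2)*(z - 1)*(z - 2*sqrt(2))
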